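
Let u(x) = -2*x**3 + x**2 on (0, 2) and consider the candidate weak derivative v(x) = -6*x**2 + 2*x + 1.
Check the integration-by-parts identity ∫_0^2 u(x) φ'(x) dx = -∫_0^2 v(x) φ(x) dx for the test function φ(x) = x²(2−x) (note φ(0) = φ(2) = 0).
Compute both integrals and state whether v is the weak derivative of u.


LHS = 48/5, RHS = 124/15. No, v is not the weak derivative of u.

u(x) = -2*x**3 + x**2, classical derivative u'(x) = -6*x**2 + 2*x.
φ(x) = x²(2−x), so φ'(x) = x*(4 - 3*x).
Note φ(0) = φ(2) = 0, so the boundary term u·φ vanishes.
LHS = ∫_0^2 u(x) φ'(x) dx = ∫_0^2 (6*x^5 - 11*x^4 + 4*x^3) dx. Term by term:
  ∫_0^2 6*x^5 dx = 64;  ∫_0^2 -11*x^4 dx = -352/5;  ∫_0^2 4*x^3 dx = 16.
Sum: 64 − 352/5 + 16 = 48/5.
So LHS = 48/5.
∫_0^2 v(x) φ(x) dx = ∫_0^2 (6*x^5 - 14*x^4 + 3*x^3 + 2*x^2) dx. Term by term:
  ∫_0^2 6*x^5 dx = 64;  ∫_0^2 -14*x^4 dx = -448/5;  ∫_0^2 3*x^3 dx = 12;
  ∫_0^2 2*x^2 dx = 16/3.
Sum: 64 − 448/5 + 12 + 16/3 = -124/15.
So RHS = -∫_0^2 v(x) φ(x) dx = 124/15.
LHS − RHS = 4/3 ≠ 0, so the identity fails.
(For a valid weak derivative the identity must hold for EVERY test function, in particular this one. The failure shows v is NOT the weak derivative of u.)
Correct weak derivative would be u'(x) = -6*x**2 + 2*x.


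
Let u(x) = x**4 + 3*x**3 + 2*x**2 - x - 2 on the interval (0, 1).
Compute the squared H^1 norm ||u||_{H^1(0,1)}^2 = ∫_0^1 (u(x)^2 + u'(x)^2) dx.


||u||_{H^1}^2 = 65609/1260

The H^1 norm (squared) on an interval (0, L) is
  ||u||_{H^1}^2 = ∫_0^L u(x)^2 dx + ∫_0^L u'(x)^2 dx.
Compute u'(x) = 4*x**3 + 9*x**2 + 4*x - 1.
Then u(x)^2 = x**8 + 6*x**7 + 13*x**6 + 10*x**5 - 6*x**4 - 16*x**3 - 7*x**2 + 4*x + 4 and u'(x)^2 = 16*x**6 + 72*x**5 + 113*x**4 + 64*x**3 - 2*x**2 - 8*x + 1.
Integrate each monomial from 0 to 1 using ∫_0^1 c·x^n dx = c·1^(n+1)/(n+1):
  ∫_0^1 u(x)^2 dx = ∫_0^1 (x^8 + 6*x^7 + 13*x^6 + 10*x^5 - 6*x^4 - 16*x^3 - 7*x^2 + 4*x + 4) dx. Term by term:
    ∫_0^1 x^8 dx = 1/9;  ∫_0^1 6*x^7 dx = 3/4;  ∫_0^1 13*x^6 dx = 13/7;
    ∫_0^1 10*x^5 dx = 5/3;  ∫_0^1 -6*x^4 dx = -6/5;  ∫_0^1 -16*x^3 dx = -4;
    ∫_0^1 -7*x^2 dx = -7/3;  ∫_0^1 4*x dx = 2;  ∫_0^1 4 dx = 4.
  Sum: 1/9 + 3/4 + 13/7 + 5/3 − 6/5 − 4 − 7/3 + 2 + 4 = 3593/1260.
  ∫_0^1 u'(x)^2 dx = ∫_0^1 (16*x^6 + 72*x^5 + 113*x^4 + 64*x^3 - 2*x^2 - 8*x + 1) dx. Term by term:
    ∫_0^1 16*x^6 dx = 16/7;  ∫_0^1 72*x^5 dx = 12;  ∫_0^1 113*x^4 dx = 113/5;
    ∫_0^1 64*x^3 dx = 16;  ∫_0^1 -2*x^2 dx = -2/3;  ∫_0^1 -8*x dx = -4;
    ∫_0^1 1 dx = 1.
  Sum: 16/7 + 12 + 113/5 + 16 − 2/3 − 4 + 1 = 5168/105.
Adding: ||u||_{H^1}^2 = 3593/1260 + 5168/105 = 65609/1260.


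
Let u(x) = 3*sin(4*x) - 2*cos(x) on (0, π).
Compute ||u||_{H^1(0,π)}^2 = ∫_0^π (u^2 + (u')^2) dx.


||u||_{H^1(0,π)}^2 = -64/5 + 161*π/2

u'(x) = 2*sin(x) + 12*cos(4*x).
Expand u² and (u')² and integrate term by term on (0, π), using: for integers n ≥ 1, ∫_0^π sin²(nx) dx = ∫_0^π cos²(nx) dx = π/2; for n ≠ n', ∫_0^π sin(nx)sin(n'x) dx = ∫_0^π cos(nx)cos(n'x) dx = 0; and by product-to-sum, ∫_0^π sin(nx)cos(n'x) dx = ½∫_0^π [sin((n+n')x) + sin((n−n')x)] dx, which is 0 when n+n' is even and 2n/(n²−n'²) when n+n' is odd (it need not vanish on (0, π)).
  u² squared terms: (-2)²·∫cos(x)² dx = 4·π/2 = 2*π;  (3)²·∫sin(4x)² dx = 9·π/2 = 9*π/2.
  u² cross terms: 2·(-2)·(3)·∫cos(x)·sin(4x) dx = -12·(8/15) = -32/5.
  So ∫_0^π u² dx = 2*π + 9*π/2 − 32/5 = -32/5 + 13*π/2.
  (u')² squared terms: (2)²·∫sin(x)² dx = 4·π/2 = 2*π;  (12)²·∫cos(4x)² dx = 144·π/2 = 72*π.
  (u')² cross terms: 2·(2)·(12)·∫sin(x)·cos(4x) dx = 48·(-2/15) = -32/5.
  So ∫_0^π (u')² dx = 2*π + 72*π − 32/5 = -32/5 + 74*π.
||u||_{H^1}^2 = (-32/5 + 13*π/2) + (-32/5 + 74*π) = -64/5 + 161*π/2.


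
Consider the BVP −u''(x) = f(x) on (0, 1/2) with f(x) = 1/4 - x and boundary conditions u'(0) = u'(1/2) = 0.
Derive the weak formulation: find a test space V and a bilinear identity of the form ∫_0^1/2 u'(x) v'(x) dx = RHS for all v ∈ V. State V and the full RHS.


V = H^1(0, 1/2) (no boundary constraint on v; u is determined up to an additive constant); weak form: ∫_0^1/2 u'v' dx = ∫_0^1/2 (1/4 - x) v dx for all v ∈ V.

Multiply both sides by a test function v and integrate from 0 to 1/2:
  ∫_0^1/2 −u''(x) v(x) dx = ∫_0^1/2 f(x) v(x) dx.
Integrate the LHS by parts once:
  ∫_0^1/2 −u'' v dx = −[u'(x) v(x)]_0^1/2 + ∫_0^1/2 u'(x) v'(x) dx.
Thus ∫_0^1/2 u'(x) v'(x) dx = ∫_0^1/2 f(x) v(x) dx + [u'(x) v(x)]_0^1/2.
Choose V so that boundary terms are either known or forced to vanish.
u has homogeneous Neumann: u'(0) = u'(1/2) = 0. So [u' v]_0^1/2 = 0·v(1/2) − 0·v(0) = 0 for any v; take V = H^1(0, 1/2).
Weak formulation: find u (satisfying any essential BC) such that ∫_0^1/2 u'(x) v'(x) dx = ∫_0^1/2 f v dx for all v ∈ V (homogeneous Neumann, so boundary terms vanish).
Substituting f(x) = 1/4 - x, the right-hand side is ∫_0^1/2 (1/4 - x) v dx.
Compatibility check (pure Neumann): taking v ≡ 1 ∈ V gives 0 = ∫_0^1/2 f dx + (0) − (0), i.e. ∫_0^1/2 f dx must equal u'(0) − u'(1/2) = 0. Indeed ∫_0^1/2 (1/4 - x) dx = 0, so the data are compatible. The solution is then unique only up to an additive constant (fix it e.g. by requiring ∫_0^1/2 u dx = 0).


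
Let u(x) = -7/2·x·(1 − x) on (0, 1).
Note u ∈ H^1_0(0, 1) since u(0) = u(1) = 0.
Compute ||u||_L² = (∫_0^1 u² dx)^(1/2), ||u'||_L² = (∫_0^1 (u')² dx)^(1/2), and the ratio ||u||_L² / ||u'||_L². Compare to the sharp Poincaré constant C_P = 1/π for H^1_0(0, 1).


||u||_L² / ||u'||_L² = sqrt(10)/10 < C_P = 1/π.

u(x) = -7/2·x·(1 − x), so u'(x) = 7*x - 7/2.
u(x) = -7/2·x·(1 − x) vanishes at x = 0 and x = 1, so u ∈ H^1_0(0, 1). Differentiate via the product rule and integrate the resulting polynomials term by term.
  ∫_0^1 u² dx = ∫_0^1 (49*x^4/4 - 49*x^3/2 + 49*x^2/4) dx. Term by term:
    ∫_0^1 49*x^4/4 dx = 49/20;  ∫_0^1 -49*x^3/2 dx = -49/8;  ∫_0^1 49*x^2/4 dx = 49/12.
  Sum: 49/20 − 49/8 + 49/12 = 49/120.
  ∫_0^1 (u')² dx = ∫_0^1 (49*x^2 - 49*x + 49/4) dx. Term by term:
    ∫_0^1 49*x^2 dx = 49/3;  ∫_0^1 -49*x dx = -49/2;  ∫_0^1 49/4 dx = 49/4.
  Sum: 49/3 − 49/2 + 49/4 = 49/12.
∫_0^1 u² dx = 49/120, so ||u||_L² = 7*sqrt(30)/60.
∫_0^1 (u')² dx = 49/12, so ||u'||_L² = 7*sqrt(3)/6.
Ratio ||u||_L² / ||u'||_L² = sqrt(10)/10.
Sharp Poincaré constant on H^1_0(0, 1) is C_P = L/π = 1/π, achieved by sin(π·x).
A polynomial bump cannot attain the sharp Poincaré constant (only the first sine eigenfunction does), so the ratio is strictly less than C_P, consistent with ||u||_L² ≤ C_P ||u'||_L².


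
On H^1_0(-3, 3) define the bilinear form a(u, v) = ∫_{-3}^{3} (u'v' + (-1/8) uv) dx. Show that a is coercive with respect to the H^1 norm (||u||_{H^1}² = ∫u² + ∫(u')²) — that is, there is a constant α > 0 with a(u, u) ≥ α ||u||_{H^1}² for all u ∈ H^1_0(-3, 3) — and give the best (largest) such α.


α = (-9/2 + π^2)/(π^2 + 36)

Coercivity of a(·,·) on H^1_0(-3, 3) means a(u, u) ≥ α ||u||_{H^1}² for every u ∈ H^1_0.
The interval has length L = 6, and Poincaré/coercivity depend only on L. Here a(u, u) = ∫(u')² + (-1/8)·∫u².
Here c = -1/8 < 0 with |c| < (π/L)² = π^2/36, so coercivity still holds. The condition a(u,u) ≥ α||u||_{H^1}² reads (1−α)∫(u')² ≥ (α−c)∫u². Any admissible α is ≤ 1 (rapidly oscillating u have ∫u²/∫(u')² → 0), and α = 1 would force 0 ≥ (1−c)∫u², impossible since c < 1; so 1−α > 0. By the sharp Poincaré inequality on H^1_0 of an interval of length L, ∫(u')² ≥ (π/L)²∫u² with equality for the first sine mode sin(π(x−x₀)/L) (x₀ the left endpoint), so the inequality holds for all u iff (1−α)(π/L)² ≥ α − c, i.e. α ≤ ((π/L)² + c)/((π/L)² + 1) = (1 + c(L/π)²)/(1 + (L/π)²). (Direct route, valid since c ≤ 0: Poincaré gives c∫u² ≥ c(L/π)²∫(u')², so a(u,u) ≥ (1 + c(L/π)²)∫(u')², while ||u||_{H^1}² ≤ (1 + (L/π)²)∫(u')²; dividing yields the same α.) With (π/L)² = π^2/36 and c = -1/8, the largest admissible constant is α = ((π/L)² + c)/((π/L)² + 1).
Simplifying, α = (-9/2 + π^2)/(π^2 + 36).


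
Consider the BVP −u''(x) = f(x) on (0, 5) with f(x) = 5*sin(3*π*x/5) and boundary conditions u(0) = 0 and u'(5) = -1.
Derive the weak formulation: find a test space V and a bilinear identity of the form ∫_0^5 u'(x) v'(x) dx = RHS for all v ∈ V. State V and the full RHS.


V = {v ∈ H^1(0, 5) : v(0) = 0} (test functions vanish at x = 0 where u is specified); weak form: ∫_0^5 u'v' dx = ∫_0^5 (5*sin(3*π*x/5)) v dx − v(5) for all v ∈ V.

Multiply both sides by a test function v and integrate from 0 to 5:
  ∫_0^5 −u''(x) v(x) dx = ∫_0^5 f(x) v(x) dx.
Integrate the LHS by parts once:
  ∫_0^5 −u'' v dx = −[u'(x) v(x)]_0^5 + ∫_0^5 u'(x) v'(x) dx.
Thus ∫_0^5 u'(x) v'(x) dx = ∫_0^5 f(x) v(x) dx + [u'(x) v(x)]_0^5.
Choose V so that boundary terms are either known or forced to vanish.
Mixed BC: u(0) = 0 (Dirichlet) and u'(5) = -1 (Neumann). Define V = {v ∈ H^1(0, 5) : v(0) = 0}. Then [u' v]_0^5 = u'(5)·v(5) − u'(0)·0 = − v(5).
Weak formulation: find u (satisfying any essential BC) such that ∫_0^5 u'(x) v'(x) dx = ∫_0^5 f v dx − v(5) for all v ∈ V (Dirichlet at 0 absorbed into V; Neumann datum at x = 5 contributes the boundary term).
Substituting f(x) = 5*sin(3*π*x/5), the right-hand side is ∫_0^5 (5*sin(3*π*x/5)) v dx − v(5).


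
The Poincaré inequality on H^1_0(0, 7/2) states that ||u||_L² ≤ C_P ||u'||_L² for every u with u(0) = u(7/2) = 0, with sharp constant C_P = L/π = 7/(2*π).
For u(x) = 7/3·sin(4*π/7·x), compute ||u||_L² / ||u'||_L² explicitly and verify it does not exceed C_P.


||u||_L² / ||u'||_L² = 7/(4*π) < C_P = 7/(2*π).

u(x) = 7/3·sin(4*π/7·x), so u'(x) = 4*π*cos(4*π*x/7)/3.
Writing u(x) = A·sin(kπx/L) with A = 7/3 and k = 2, use ∫_0^L sin²(kπx/L) dx = L/2 and ∫_0^L cos²(kπx/L) dx = L/2.
u² = 49/9·sin²(4*π/7·x) and (u')² = 16*π^2/9·cos²(4*π/7·x), and each of sin², cos² integrates to L/2 = 7/4 over (0, 7/2).
∫_0^7/2 u² dx = 343/36, so ||u||_L² = 7*sqrt(7)/6.
∫_0^7/2 (u')² dx = 28*π^2/9, so ||u'||_L² = 2*sqrt(7)*π/3.
Ratio ||u||_L² / ||u'||_L² = 7/(4*π).
Sharp Poincaré constant on H^1_0(0, 7/2) is C_P = L/π = 7/(2*π), achieved by sin(2*π/7·x).
This is the k = 2 harmonic; the ratio L/(kπ) is strictly less than C_P = L/π, consistent with the sharp inequality ||u||_L² ≤ C_P ||u'||_L².


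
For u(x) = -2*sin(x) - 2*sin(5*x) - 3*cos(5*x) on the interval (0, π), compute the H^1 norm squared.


||u||_{H^1(0,π)}^2 = 173*π

u'(x) = 15*sin(5*x) - 2*cos(x) - 10*cos(5*x).
Expand u² and (u')² and integrate term by term on (0, π), using: for integers n ≥ 1, ∫_0^π sin²(nx) dx = ∫_0^π cos²(nx) dx = π/2; for n ≠ n', ∫_0^π sin(nx)sin(n'x) dx = ∫_0^π cos(nx)cos(n'x) dx = 0; and by product-to-sum, ∫_0^π sin(nx)cos(n'x) dx = ½∫_0^π [sin((n+n')x) + sin((n−n')x)] dx, which is 0 when n+n' is even and 2n/(n²−n'²) when n+n' is odd (it need not vanish on (0, π)).
  u² squared terms: (-3)²·∫cos(5x)² dx = 9·π/2 = 9*π/2;  (-2)²·∫sin(x)² dx = 4·π/2 = 2*π;  (-2)²·∫sin(5x)² dx = 4·π/2 = 2*π.
  u² cross terms: 2·(-3)·(-2)·∫cos(5x)·sin(x) dx = 12·(0) = 0;  2·(-3)·(-2)·∫cos(5x)·sin(5x) dx = 12·(0) = 0;  2·(-2)·(-2)·∫sin(x)·sin(5x) dx = 8·(0) = 0.
  So ∫_0^π u² dx = 9*π/2 + 2*π + 2*π + 0 + 0 + 0 = 17*π/2.
  (u')² squared terms: (-10)²·∫cos(5x)² dx = 100·π/2 = 50*π;  (-2)²·∫cos(x)² dx = 4·π/2 = 2*π;  (15)²·∫sin(5x)² dx = 225·π/2 = 225*π/2.
  (u')² cross terms: 2·(-10)·(-2)·∫cos(5x)·cos(x) dx = 40·(0) = 0;  2·(-10)·(15)·∫cos(5x)·sin(5x) dx = -300·(0) = 0;  2·(-2)·(15)·∫cos(x)·sin(5x) dx = -60·(0) = 0.
  So ∫_0^π (u')² dx = 50*π + 2*π + 225*π/2 + 0 + 0 + 0 = 329*π/2.
||u||_{H^1}^2 = (17*π/2) + (329*π/2) = 173*π.


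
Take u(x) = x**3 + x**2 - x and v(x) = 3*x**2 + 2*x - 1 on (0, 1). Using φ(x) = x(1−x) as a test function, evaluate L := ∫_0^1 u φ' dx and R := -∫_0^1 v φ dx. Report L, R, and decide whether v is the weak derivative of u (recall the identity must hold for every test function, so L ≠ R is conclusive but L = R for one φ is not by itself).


LHS = -3/20, RHS = -3/20. Yes, v = u' weakly.

u(x) = x**3 + x**2 - x, classical derivative u'(x) = 3*x**2 + 2*x - 1.
φ(x) = x(1−x), so φ'(x) = 1 - 2*x.
Note φ(0) = φ(1) = 0, so the boundary term u·φ vanishes.
LHS = ∫_0^1 u(x) φ'(x) dx = ∫_0^1 (-2*x^4 - x^3 + 3*x^2 - x) dx. Term by term:
  ∫_0^1 -2*x^4 dx = -2/5;  ∫_0^1 -x^3 dx = -1/4;  ∫_0^1 3*x^2 dx = 1;
  ∫_0^1 -x dx = -1/2.
Sum: -2/5 − 1/4 + 1 − 1/2 = -3/20.
So LHS = -3/20.
∫_0^1 v(x) φ(x) dx = ∫_0^1 (-3*x^4 + x^3 + 3*x^2 - x) dx. Term by term:
  ∫_0^1 -3*x^4 dx = -3/5;  ∫_0^1 x^3 dx = 1/4;  ∫_0^1 3*x^2 dx = 1;
  ∫_0^1 -x dx = -1/2.
Sum: -3/5 + 1/4 + 1 − 1/2 = 3/20.
So RHS = -∫_0^1 v(x) φ(x) dx = -3/20.
LHS = RHS, so the identity holds for this test φ.
Moreover u is smooth here and v(x) = u'(x) = 3*x**2 + 2*x - 1 pointwise, so the identity holds for every test function. Hence v is the weak derivative of u.


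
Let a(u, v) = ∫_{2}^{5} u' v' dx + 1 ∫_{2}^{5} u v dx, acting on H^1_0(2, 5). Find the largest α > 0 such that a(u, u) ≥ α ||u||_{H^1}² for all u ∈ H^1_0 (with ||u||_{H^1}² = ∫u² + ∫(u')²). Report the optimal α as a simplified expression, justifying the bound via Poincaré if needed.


α = 1

Coercivity of a(·,·) on H^1_0(2, 5) means a(u, u) ≥ α ||u||_{H^1}² for every u ∈ H^1_0.
The interval has length L = 3, and Poincaré/coercivity depend only on L. Here a(u, u) = ∫(u')² + (1)·∫u².
Here c = 1 ≥ 1, so a(u,u) = ∫(u')² + c∫u² ≥ ∫(u')² + ∫u² = ||u||_{H^1}², i.e. α = 1 works. No larger α is possible: a(u,u) ≥ α||u||_{H^1}² means (1−α)∫(u')² ≥ (α−c)∫u², and for the modes u_n = sin(nπ(x−x₀)/L) (x₀ the left endpoint) one has ∫u_n²/∫(u_n')² = (L/(nπ))² → 0, so a(u_n,u_n)/||u_n||_{H^1}² → 1. Hence the optimal constant is α = 1.
Therefore α = 1.


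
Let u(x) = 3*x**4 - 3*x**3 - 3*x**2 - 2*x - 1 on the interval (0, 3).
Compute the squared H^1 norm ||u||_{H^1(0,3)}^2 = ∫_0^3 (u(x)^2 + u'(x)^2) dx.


||u||_{H^1}^2 = 3039303/140

The H^1 norm (squared) on an interval (0, L) is
  ||u||_{H^1}^2 = ∫_0^L u(x)^2 dx + ∫_0^L u'(x)^2 dx.
Compute u'(x) = 12*x**3 - 9*x**2 - 6*x - 2.
Then u(x)^2 = 9*x**8 - 18*x**7 - 9*x**6 + 6*x**5 + 15*x**4 + 18*x**3 + 10*x**2 + 4*x + 1 and u'(x)^2 = 144*x**6 - 216*x**5 - 63*x**4 + 60*x**3 + 72*x**2 + 24*x + 4.
Integrate each monomial from 0 to 3 using ∫_0^3 c·x^n dx = c·3^(n+1)/(n+1):
  ∫_0^3 u(x)^2 dx = ∫_0^3 (9*x^8 - 18*x^7 - 9*x^6 + 6*x^5 + 15*x^4 + 18*x^3 + 10*x^2 + 4*x + 1) dx. Term by term:
    ∫_0^3 9*x^8 dx = 19683;  ∫_0^3 -18*x^7 dx = -59049/4;  ∫_0^3 -9*x^6 dx = -19683/7;
    ∫_0^3 6*x^5 dx = 729;  ∫_0^3 15*x^4 dx = 729;  ∫_0^3 18*x^3 dx = 729/2;
    ∫_0^3 10*x^2 dx = 90;  ∫_0^3 4*x dx = 18;  ∫_0^3 1 dx = 3.
  Sum: 19683 − 59049/4 − 19683/7 + 729 + 729 + 729/2 + 90 + 18 + 3 = 113187/28.
  ∫_0^3 u'(x)^2 dx = ∫_0^3 (144*x^6 - 216*x^5 - 63*x^4 + 60*x^3 + 72*x^2 + 24*x + 4) dx. Term by term:
    ∫_0^3 144*x^6 dx = 314928/7;  ∫_0^3 -216*x^5 dx = -26244;  ∫_0^3 -63*x^4 dx = -15309/5;
    ∫_0^3 60*x^3 dx = 1215;  ∫_0^3 72*x^2 dx = 648;  ∫_0^3 24*x dx = 108;
    ∫_0^3 4 dx = 12.
  Sum: 314928/7 − 26244 − 15309/5 + 1215 + 648 + 108 + 12 = 618342/35.
Adding: ||u||_{H^1}^2 = 113187/28 + 618342/35 = 3039303/140.


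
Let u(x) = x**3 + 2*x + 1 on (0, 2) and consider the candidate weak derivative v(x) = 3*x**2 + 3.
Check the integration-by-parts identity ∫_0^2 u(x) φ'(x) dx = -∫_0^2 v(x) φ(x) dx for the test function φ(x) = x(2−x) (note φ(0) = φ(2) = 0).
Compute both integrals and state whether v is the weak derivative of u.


LHS = -112/15, RHS = -44/5. No, v is not the weak derivative of u.

u(x) = x**3 + 2*x + 1, classical derivative u'(x) = 3*x**2 + 2.
φ(x) = x(2−x), so φ'(x) = 2 - 2*x.
Note φ(0) = φ(2) = 0, so the boundary term u·φ vanishes.
LHS = ∫_0^2 u(x) φ'(x) dx = ∫_0^2 (-2*x^4 + 2*x^3 - 4*x^2 + 2*x + 2) dx. Term by term:
  ∫_0^2 -2*x^4 dx = -64/5;  ∫_0^2 2*x^3 dx = 8;  ∫_0^2 -4*x^2 dx = -32/3;
  ∫_0^2 2*x dx = 4;  ∫_0^2 2 dx = 4.
Sum: -64/5 + 8 − 32/3 + 4 + 4 = -112/15.
So LHS = -112/15.
∫_0^2 v(x) φ(x) dx = ∫_0^2 (-3*x^4 + 6*x^3 - 3*x^2 + 6*x) dx. Term by term:
  ∫_0^2 -3*x^4 dx = -96/5;  ∫_0^2 6*x^3 dx = 24;  ∫_0^2 -3*x^2 dx = -8;
  ∫_0^2 6*x dx = 12.
Sum: -96/5 + 24 − 8 + 12 = 44/5.
So RHS = -∫_0^2 v(x) φ(x) dx = -44/5.
LHS − RHS = 4/3 ≠ 0, so the identity fails.
(For a valid weak derivative the identity must hold for EVERY test function, in particular this one. The failure shows v is NOT the weak derivative of u.)
Correct weak derivative would be u'(x) = 3*x**2 + 2.


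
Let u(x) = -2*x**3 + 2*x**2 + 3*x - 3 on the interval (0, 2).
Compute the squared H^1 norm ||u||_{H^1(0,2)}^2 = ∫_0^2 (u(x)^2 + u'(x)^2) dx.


||u||_{H^1}^2 = 6056/105

The H^1 norm (squared) on an interval (0, L) is
  ||u||_{H^1}^2 = ∫_0^L u(x)^2 dx + ∫_0^L u'(x)^2 dx.
Compute u'(x) = -6*x**2 + 4*x + 3.
Then u(x)^2 = 4*x**6 - 8*x**5 - 8*x**4 + 24*x**3 - 3*x**2 - 18*x + 9 and u'(x)^2 = 36*x**4 - 48*x**3 - 20*x**2 + 24*x + 9.
Integrate each monomial from 0 to 2 using ∫_0^2 c·x^n dx = c·2^(n+1)/(n+1):
  ∫_0^2 u(x)^2 dx = ∫_0^2 (4*x^6 - 8*x^5 - 8*x^4 + 24*x^3 - 3*x^2 - 18*x + 9) dx. Term by term:
    ∫_0^2 4*x^6 dx = 512/7;  ∫_0^2 -8*x^5 dx = -256/3;  ∫_0^2 -8*x^4 dx = -256/5;
    ∫_0^2 24*x^3 dx = 96;  ∫_0^2 -3*x^2 dx = -8;  ∫_0^2 -18*x dx = -36;
    ∫_0^2 9 dx = 18.
  Sum: 512/7 − 256/3 − 256/5 + 96 − 8 − 36 + 18 = 694/105.
  ∫_0^2 u'(x)^2 dx = ∫_0^2 (36*x^4 - 48*x^3 - 20*x^2 + 24*x + 9) dx. Term by term:
    ∫_0^2 36*x^4 dx = 1152/5;  ∫_0^2 -48*x^3 dx = -192;  ∫_0^2 -20*x^2 dx = -160/3;
    ∫_0^2 24*x dx = 48;  ∫_0^2 9 dx = 18.
  Sum: 1152/5 − 192 − 160/3 + 48 + 18 = 766/15.
Adding: ||u||_{H^1}^2 = 694/105 + 766/15 = 6056/105.


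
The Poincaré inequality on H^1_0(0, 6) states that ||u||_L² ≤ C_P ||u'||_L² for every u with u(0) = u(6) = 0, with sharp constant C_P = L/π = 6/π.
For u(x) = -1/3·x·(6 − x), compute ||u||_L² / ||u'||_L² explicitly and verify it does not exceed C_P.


||u||_L² / ||u'||_L² = 3*sqrt(10)/5 < C_P = 6/π.

u(x) = -1/3·x·(6 − x), so u'(x) = 2*x/3 - 2.
u(x) = -1/3·x·(6 − x) vanishes at x = 0 and x = 6, so u ∈ H^1_0(0, 6). Differentiate via the product rule and integrate the resulting polynomials term by term.
  ∫_0^6 u² dx = ∫_0^6 (x^4/9 - 4*x^3/3 + 4*x^2) dx. Term by term:
    ∫_0^6 x^4/9 dx = 864/5;  ∫_0^6 -4*x^3/3 dx = -432;  ∫_0^6 4*x^2 dx = 288.
  Sum: 864/5 − 432 + 288 = 144/5.
  ∫_0^6 (u')² dx = ∫_0^6 (4*x^2/9 - 8*x/3 + 4) dx. Term by term:
    ∫_0^6 4*x^2/9 dx = 32;  ∫_0^6 -8*x/3 dx = -48;  ∫_0^6 4 dx = 24.
  Sum: 32 − 48 + 24 = 8.
∫_0^6 u² dx = 144/5, so ||u||_L² = 12*sqrt(5)/5.
∫_0^6 (u')² dx = 8, so ||u'||_L² = 2*sqrt(2).
Ratio ||u||_L² / ||u'||_L² = 3*sqrt(10)/5.
Sharp Poincaré constant on H^1_0(0, 6) is C_P = L/π = 6/π, achieved by sin(π/6·x).
A polynomial bump cannot attain the sharp Poincaré constant (only the first sine eigenfunction does), so the ratio is strictly less than C_P, consistent with ||u||_L² ≤ C_P ||u'||_L².


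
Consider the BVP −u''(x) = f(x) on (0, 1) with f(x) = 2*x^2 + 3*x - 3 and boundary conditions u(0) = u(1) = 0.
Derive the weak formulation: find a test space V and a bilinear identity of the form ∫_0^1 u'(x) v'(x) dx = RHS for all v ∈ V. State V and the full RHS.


V = H^1_0(0, 1) (so v(0) = v(1) = 0); weak form: ∫_0^1 u'v' dx = ∫_0^1 (2*x^2 + 3*x - 3) v dx for all v ∈ V.

Multiply both sides by a test function v and integrate from 0 to 1:
  ∫_0^1 −u''(x) v(x) dx = ∫_0^1 f(x) v(x) dx.
Integrate the LHS by parts once:
  ∫_0^1 −u'' v dx = −[u'(x) v(x)]_0^1 + ∫_0^1 u'(x) v'(x) dx.
Thus ∫_0^1 u'(x) v'(x) dx = ∫_0^1 f(x) v(x) dx + [u'(x) v(x)]_0^1.
Choose V so that boundary terms are either known or forced to vanish.
u is Dirichlet: u(0) = u(1) = 0. Let V = H^1_0(0, 1); then v(0) = v(1) = 0, and [u' v]_0^1 = 0.
Weak formulation: find u (satisfying any essential BC) such that ∫_0^1 u'(x) v'(x) dx = ∫_0^1 f v dx for all v ∈ V.
Substituting f(x) = 2*x^2 + 3*x - 3, the right-hand side is ∫_0^1 (2*x^2 + 3*x - 3) v dx.


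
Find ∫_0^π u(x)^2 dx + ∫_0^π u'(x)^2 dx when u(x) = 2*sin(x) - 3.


||u||_{H^1(0,π)}^2 = -24 + 13*π

u'(x) = 2*cos(x).
Expand u² and (u')² and integrate term by term on (0, π), using: for integers n ≥ 1, ∫_0^π sin²(nx) dx = ∫_0^π cos²(nx) dx = π/2; for n ≠ n', ∫_0^π sin(nx)sin(n'x) dx = ∫_0^π cos(nx)cos(n'x) dx = 0; and by product-to-sum, ∫_0^π sin(nx)cos(n'x) dx = ½∫_0^π [sin((n+n')x) + sin((n−n')x)] dx, which is 0 when n+n' is even and 2n/(n²−n'²) when n+n' is odd (it need not vanish on (0, π)). For the constant mode: ∫_0^π 1 dx = π, ∫_0^π cos(nx) dx = 0, ∫_0^π sin(nx) dx = (1−(−1)^n)/n.
  u² squared terms: (-3)²·∫1 dx = 9·π = 9*π;  (2)²·∫sin(x)² dx = 4·π/2 = 2*π.
  u² cross terms: 2·(-3)·(2)·∫1·sin(x) dx = -12·(2) = -24.
  So ∫_0^π u² dx = 9*π + 2*π − 24 = -24 + 11*π.
  (u')² squared terms: (2)²·∫cos(x)² dx = 4·π/2 = 2*π.
  So ∫_0^π (u')² dx = 2*π.
||u||_{H^1}^2 = (-24 + 11*π) + (2*π) = -24 + 13*π.


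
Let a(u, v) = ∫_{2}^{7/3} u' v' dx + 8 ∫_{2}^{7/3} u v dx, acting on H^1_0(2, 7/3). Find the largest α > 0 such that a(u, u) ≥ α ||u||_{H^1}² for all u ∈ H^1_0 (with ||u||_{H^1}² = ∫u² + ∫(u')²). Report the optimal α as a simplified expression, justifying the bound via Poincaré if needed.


α = 1

Coercivity of a(·,·) on H^1_0(2, 7/3) means a(u, u) ≥ α ||u||_{H^1}² for every u ∈ H^1_0.
The interval has length L = 1/3, and Poincaré/coercivity depend only on L. Here a(u, u) = ∫(u')² + (8)·∫u².
Here c = 8 ≥ 1, so a(u,u) = ∫(u')² + c∫u² ≥ ∫(u')² + ∫u² = ||u||_{H^1}², i.e. α = 1 works. No larger α is possible: a(u,u) ≥ α||u||_{H^1}² means (1−α)∫(u')² ≥ (α−c)∫u², and for the modes u_n = sin(nπ(x−x₀)/L) (x₀ the left endpoint) one has ∫u_n²/∫(u_n')² = (L/(nπ))² → 0, so a(u_n,u_n)/||u_n||_{H^1}² → 1. Hence the optimal constant is α = 1.
Therefore α = 1.


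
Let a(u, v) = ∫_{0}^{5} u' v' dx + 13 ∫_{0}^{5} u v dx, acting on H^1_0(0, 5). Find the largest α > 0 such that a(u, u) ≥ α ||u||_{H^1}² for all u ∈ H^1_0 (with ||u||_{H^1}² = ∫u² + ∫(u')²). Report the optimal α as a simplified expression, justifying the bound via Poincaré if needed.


α = 1

Coercivity of a(·,·) on H^1_0(0, 5) means a(u, u) ≥ α ||u||_{H^1}² for every u ∈ H^1_0.
The interval has length L = 5, and Poincaré/coercivity depend only on L. Here a(u, u) = ∫(u')² + (13)·∫u².
Here c = 13 ≥ 1, so a(u,u) = ∫(u')² + c∫u² ≥ ∫(u')² + ∫u² = ||u||_{H^1}², i.e. α = 1 works. No larger α is possible: a(u,u) ≥ α||u||_{H^1}² means (1−α)∫(u')² ≥ (α−c)∫u², and for the modes u_n = sin(nπ(x−x₀)/L) (x₀ the left endpoint) one has ∫u_n²/∫(u_n')² = (L/(nπ))² → 0, so a(u_n,u_n)/||u_n||_{H^1}² → 1. Hence the optimal constant is α = 1.
Therefore α = 1.


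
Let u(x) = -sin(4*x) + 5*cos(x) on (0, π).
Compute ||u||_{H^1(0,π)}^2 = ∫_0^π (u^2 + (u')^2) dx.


||u||_{H^1(0,π)}^2 = -32/3 + 67*π/2

u'(x) = -5*sin(x) - 4*cos(4*x).
Expand u² and (u')² and integrate term by term on (0, π), using: for integers n ≥ 1, ∫_0^π sin²(nx) dx = ∫_0^π cos²(nx) dx = π/2; for n ≠ n', ∫_0^π sin(nx)sin(n'x) dx = ∫_0^π cos(nx)cos(n'x) dx = 0; and by product-to-sum, ∫_0^π sin(nx)cos(n'x) dx = ½∫_0^π [sin((n+n')x) + sin((n−n')x)] dx, which is 0 when n+n' is even and 2n/(n²−n'²) when n+n' is odd (it need not vanish on (0, π)).
  u² squared terms: (-1)²·∫sin(4x)² dx = 1·π/2 = π/2;  (5)²·∫cos(x)² dx = 25·π/2 = 25*π/2.
  u² cross terms: 2·(-1)·(5)·∫sin(4x)·cos(x) dx = -10·(8/15) = -16/3.
  So ∫_0^π u² dx = π/2 + 25*π/2 − 16/3 = -16/3 + 13*π.
  (u')² squared terms: (-5)²·∫sin(x)² dx = 25·π/2 = 25*π/2;  (-4)²·∫cos(4x)² dx = 16·π/2 = 8*π.
  (u')² cross terms: 2·(-5)·(-4)·∫sin(x)·cos(4x) dx = 40·(-2/15) = -16/3.
  So ∫_0^π (u')² dx = 25*π/2 + 8*π − 16/3 = -16/3 + 41*π/2.
||u||_{H^1}^2 = (-16/3 + 13*π) + (-16/3 + 41*π/2) = -32/3 + 67*π/2.


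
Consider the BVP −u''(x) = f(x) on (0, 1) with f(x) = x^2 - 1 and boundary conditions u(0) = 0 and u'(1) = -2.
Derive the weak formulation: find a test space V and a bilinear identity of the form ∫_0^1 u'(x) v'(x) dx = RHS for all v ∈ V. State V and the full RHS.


V = {v ∈ H^1(0, 1) : v(0) = 0} (test functions vanish at x = 0 where u is specified); weak form: ∫_0^1 u'v' dx = ∫_0^1 (x^2 - 1) v dx − 2·v(1) for all v ∈ V.

Multiply both sides by a test function v and integrate from 0 to 1:
  ∫_0^1 −u''(x) v(x) dx = ∫_0^1 f(x) v(x) dx.
Integrate the LHS by parts once:
  ∫_0^1 −u'' v dx = −[u'(x) v(x)]_0^1 + ∫_0^1 u'(x) v'(x) dx.
Thus ∫_0^1 u'(x) v'(x) dx = ∫_0^1 f(x) v(x) dx + [u'(x) v(x)]_0^1.
Choose V so that boundary terms are either known or forced to vanish.
Mixed BC: u(0) = 0 (Dirichlet) and u'(1) = -2 (Neumann). Define V = {v ∈ H^1(0, 1) : v(0) = 0}. Then [u' v]_0^1 = u'(1)·v(1) − u'(0)·0 = − 2·v(1).
Weak formulation: find u (satisfying any essential BC) such that ∫_0^1 u'(x) v'(x) dx = ∫_0^1 f v dx − 2·v(1) for all v ∈ V (Dirichlet at 0 absorbed into V; Neumann datum at x = 1 contributes the boundary term).
Substituting f(x) = x^2 - 1, the right-hand side is ∫_0^1 (x^2 - 1) v dx − 2·v(1).


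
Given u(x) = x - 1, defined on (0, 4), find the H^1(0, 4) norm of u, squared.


||u||_{H^1}^2 = 40/3

The H^1 norm (squared) on an interval (0, L) is
  ||u||_{H^1}^2 = ∫_0^L u(x)^2 dx + ∫_0^L u'(x)^2 dx.
Compute u'(x) = 1.
Then u(x)^2 = x**2 - 2*x + 1 and u'(x)^2 = 1.
Integrate each monomial from 0 to 4 using ∫_0^4 c·x^n dx = c·4^(n+1)/(n+1):
  ∫_0^4 u(x)^2 dx = ∫_0^4 (x^2 - 2*x + 1) dx. Term by term:
    ∫_0^4 x^2 dx = 64/3;  ∫_0^4 -2*x dx = -16;  ∫_0^4 1 dx = 4.
  Sum: 64/3 − 16 + 4 = 28/3.
  ∫_0^4 u'(x)^2 dx = ∫_0^4 (1) dx. Term by term:
    ∫_0^4 1 dx = 4.
Adding: ||u||_{H^1}^2 = 28/3 + 4 = 40/3.


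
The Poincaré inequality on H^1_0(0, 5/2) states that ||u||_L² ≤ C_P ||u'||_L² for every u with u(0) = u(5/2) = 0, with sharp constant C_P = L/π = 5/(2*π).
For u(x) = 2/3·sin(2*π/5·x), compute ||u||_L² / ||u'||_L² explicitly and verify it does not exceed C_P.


||u||_L² / ||u'||_L² = 5/(2*π) = C_P.

u(x) = 2/3·sin(2*π/5·x), so u'(x) = 4*π*cos(2*π*x/5)/15.
Writing u(x) = A·sin(kπx/L) with A = 2/3 and k = 1, use ∫_0^L sin²(kπx/L) dx = L/2 and ∫_0^L cos²(kπx/L) dx = L/2.
u² = 4/9·sin²(2*π/5·x) and (u')² = 16*π^2/225·cos²(2*π/5·x), and each of sin², cos² integrates to L/2 = 5/4 over (0, 5/2).
∫_0^5/2 u² dx = 5/9, so ||u||_L² = sqrt(5)/3.
∫_0^5/2 (u')² dx = 4*π^2/45, so ||u'||_L² = 2*sqrt(5)*π/15.
Ratio ||u||_L² / ||u'||_L² = 5/(2*π).
Sharp Poincaré constant on H^1_0(0, 5/2) is C_P = L/π = 5/(2*π), achieved by sin(2*π/5·x).
This is the k = 1 eigenfunction (up to amplitude), so the ratio equals the sharp Poincaré constant exactly.


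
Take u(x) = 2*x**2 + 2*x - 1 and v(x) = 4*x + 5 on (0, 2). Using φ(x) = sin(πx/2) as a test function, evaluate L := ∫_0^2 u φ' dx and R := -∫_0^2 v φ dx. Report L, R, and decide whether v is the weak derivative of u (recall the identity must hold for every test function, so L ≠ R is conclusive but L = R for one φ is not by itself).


LHS = -24/π, RHS = -36/π. No, v is not the weak derivative of u.

u(x) = 2*x**2 + 2*x - 1, classical derivative u'(x) = 4*x + 2.
φ(x) = sin(πx/2), so φ'(x) = π*cos(π*x/2)/2.
Note φ(0) = φ(2) = 0, so the boundary term u·φ vanishes.
LHS = ∫_0^2 u(x) φ'(x) dx = ∫_0^2 (π*x^2*cos(π*x/2) + π*x*cos(π*x/2) - π*cos(π*x/2)/2) dx. Term by term:
  ∫_0^2 -π*cos(π*x/2)/2 dx = 0;  ∫_0^2 π*x*cos(π*x/2) dx = -8/π;  ∫_0^2 π*x^2*cos(π*x/2) dx = -16/π.
Sum: 0 − 8/π − 16/π = -24/π.
So LHS = -24/π.
∫_0^2 v(x) φ(x) dx = ∫_0^2 (4*x*sin(π*x/2) + 5*sin(π*x/2)) dx. Term by term:
  ∫_0^2 5*sin(π*x/2) dx = 20/π;  ∫_0^2 4*x*sin(π*x/2) dx = 16/π.
Sum: 20/π + 16/π = 36/π.
So RHS = -∫_0^2 v(x) φ(x) dx = -36/π.
LHS − RHS = 12/π ≠ 0, so the identity fails.
(For a valid weak derivative the identity must hold for EVERY test function, in particular this one. The failure shows v is NOT the weak derivative of u.)
Correct weak derivative would be u'(x) = 4*x + 2.


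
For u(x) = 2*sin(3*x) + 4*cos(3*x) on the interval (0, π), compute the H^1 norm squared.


||u||_{H^1(0,π)}^2 = 100*π

u'(x) = -12*sin(3*x) + 6*cos(3*x).
Expand u² and (u')² and integrate term by term on (0, π), using: for integers n ≥ 1, ∫_0^π sin²(nx) dx = ∫_0^π cos²(nx) dx = π/2; for n ≠ n', ∫_0^π sin(nx)sin(n'x) dx = ∫_0^π cos(nx)cos(n'x) dx = 0; and by product-to-sum, ∫_0^π sin(nx)cos(n'x) dx = ½∫_0^π [sin((n+n')x) + sin((n−n')x)] dx, which is 0 when n+n' is even and 2n/(n²−n'²) when n+n' is odd (it need not vanish on (0, π)).
  u² squared terms: (2)²·∫sin(3x)² dx = 4·π/2 = 2*π;  (4)²·∫cos(3x)² dx = 16·π/2 = 8*π.
  u² cross terms: 2·(2)·(4)·∫sin(3x)·cos(3x) dx = 16·(0) = 0.
  So ∫_0^π u² dx = 2*π + 8*π + 0 = 10*π.
  (u')² squared terms: (-12)²·∫sin(3x)² dx = 144·π/2 = 72*π;  (6)²·∫cos(3x)² dx = 36·π/2 = 18*π.
  (u')² cross terms: 2·(-12)·(6)·∫sin(3x)·cos(3x) dx = -144·(0) = 0.
  So ∫_0^π (u')² dx = 72*π + 18*π + 0 = 90*π.
||u||_{H^1}^2 = (10*π) + (90*π) = 100*π.


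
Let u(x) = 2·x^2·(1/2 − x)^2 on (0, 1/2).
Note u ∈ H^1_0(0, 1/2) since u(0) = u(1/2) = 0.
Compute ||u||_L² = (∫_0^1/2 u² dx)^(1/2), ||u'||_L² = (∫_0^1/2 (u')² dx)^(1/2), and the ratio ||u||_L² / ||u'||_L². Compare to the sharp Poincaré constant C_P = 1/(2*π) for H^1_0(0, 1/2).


||u||_L² / ||u'||_L² = sqrt(3)/12 < C_P = 1/(2*π).

u(x) = 2·x^2·(1/2 − x)^2, so u'(x) = x*(2*x - 1)*(4*x - 1).
u(x) = 2·x^2·(1/2 − x)^2 vanishes at x = 0 and x = 1/2, so u ∈ H^1_0(0, 1/2). Differentiate via the product rule and integrate the resulting polynomials term by term.
  ∫_0^1/2 u² dx = ∫_0^1/2 (4*x^8 - 8*x^7 + 6*x^6 - 2*x^5 + x^4/4) dx. Term by term:
    ∫_0^1/2 4*x^8 dx = 1/1152;  ∫_0^1/2 -8*x^7 dx = -1/256;  ∫_0^1/2 6*x^6 dx = 3/448;
    ∫_0^1/2 -2*x^5 dx = -1/192;  ∫_0^1/2 x^4/4 dx = 1/640.
  Sum: 1/1152 − 1/256 + 3/448 − 1/192 + 1/640 = 1/80640.
  ∫_0^1/2 (u')² dx = ∫_0^1/2 (64*x^6 - 96*x^5 + 52*x^4 - 12*x^3 + x^2) dx. Term by term:
    ∫_0^1/2 64*x^6 dx = 1/14;  ∫_0^1/2 -96*x^5 dx = -1/4;  ∫_0^1/2 52*x^4 dx = 13/40;
    ∫_0^1/2 -12*x^3 dx = -3/16;  ∫_0^1/2 x^2 dx = 1/24.
  Sum: 1/14 − 1/4 + 13/40 − 3/16 + 1/24 = 1/1680.
∫_0^1/2 u² dx = 1/80640, so ||u||_L² = sqrt(35)/1680.
∫_0^1/2 (u')² dx = 1/1680, so ||u'||_L² = sqrt(105)/420.
Ratio ||u||_L² / ||u'||_L² = sqrt(3)/12.
Sharp Poincaré constant on H^1_0(0, 1/2) is C_P = L/π = 1/(2*π), achieved by sin(2*π·x).
A polynomial bump cannot attain the sharp Poincaré constant (only the first sine eigenfunction does), so the ratio is strictly less than C_P, consistent with ||u||_L² ≤ C_P ||u'||_L².


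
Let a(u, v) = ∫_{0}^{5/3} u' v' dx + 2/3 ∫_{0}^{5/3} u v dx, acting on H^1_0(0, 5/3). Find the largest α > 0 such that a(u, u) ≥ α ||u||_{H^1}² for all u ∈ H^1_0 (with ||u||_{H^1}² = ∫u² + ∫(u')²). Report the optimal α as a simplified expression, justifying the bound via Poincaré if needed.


α = (50 + 27*π^2)/(3*(25 + 9*π^2))

Coercivity of a(·,·) on H^1_0(0, 5/3) means a(u, u) ≥ α ||u||_{H^1}² for every u ∈ H^1_0.
The interval has length L = 5/3, and Poincaré/coercivity depend only on L. Here a(u, u) = ∫(u')² + (2/3)·∫u².
Here 0 < c = 2/3 < 1. The condition a(u,u) ≥ α||u||_{H^1}² reads (1−α)∫(u')² ≥ (α−c)∫u². Any admissible α is ≤ 1 (rapidly oscillating u have ∫u²/∫(u')² → 0), and α = 1 would force 0 ≥ (1−c)∫u², impossible since c < 1; so 1−α > 0. By the sharp Poincaré inequality on H^1_0 of an interval of length L, ∫(u')² ≥ (π/L)²∫u² with equality for the first sine mode sin(π(x−x₀)/L) (x₀ the left endpoint), so the inequality holds for all u iff (1−α)(π/L)² ≥ α − c, i.e. α ≤ ((π/L)² + c)/((π/L)² + 1) = (1 + c(L/π)²)/(1 + (L/π)²). With (π/L)² = 9*π^2/25 and c = 2/3, the largest admissible constant is α = ((π/L)² + c)/((π/L)² + 1).
Simplifying, α = (50 + 27*π^2)/(3*(25 + 9*π^2)).


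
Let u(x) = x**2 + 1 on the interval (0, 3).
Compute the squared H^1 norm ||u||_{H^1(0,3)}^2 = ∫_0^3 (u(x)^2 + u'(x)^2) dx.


||u||_{H^1}^2 = 528/5

The H^1 norm (squared) on an interval (0, L) is
  ||u||_{H^1}^2 = ∫_0^L u(x)^2 dx + ∫_0^L u'(x)^2 dx.
Compute u'(x) = 2*x.
Then u(x)^2 = x**4 + 2*x**2 + 1 and u'(x)^2 = 4*x**2.
Integrate each monomial from 0 to 3 using ∫_0^3 c·x^n dx = c·3^(n+1)/(n+1):
  ∫_0^3 u(x)^2 dx = ∫_0^3 (x^4 + 2*x^2 + 1) dx. Term by term:
    ∫_0^3 x^4 dx = 243/5;  ∫_0^3 2*x^2 dx = 18;  ∫_0^3 1 dx = 3.
  Sum: 243/5 + 18 + 3 = 348/5.
  ∫_0^3 u'(x)^2 dx = ∫_0^3 (4*x^2) dx. Term by term:
    ∫_0^3 4*x^2 dx = 36.
Adding: ||u||_{H^1}^2 = 348/5 + 36 = 528/5.


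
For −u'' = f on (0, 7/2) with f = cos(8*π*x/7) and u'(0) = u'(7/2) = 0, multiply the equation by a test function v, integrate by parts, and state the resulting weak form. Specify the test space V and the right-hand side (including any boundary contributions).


V = H^1(0, 7/2) (no boundary constraint on v; u is determined up to an additive constant); weak form: ∫_0^7/2 u'v' dx = ∫_0^7/2 (cos(8*π*x/7)) v dx for all v ∈ V.

Multiply both sides by a test function v and integrate from 0 to 7/2:
  ∫_0^7/2 −u''(x) v(x) dx = ∫_0^7/2 f(x) v(x) dx.
Integrate the LHS by parts once:
  ∫_0^7/2 −u'' v dx = −[u'(x) v(x)]_0^7/2 + ∫_0^7/2 u'(x) v'(x) dx.
Thus ∫_0^7/2 u'(x) v'(x) dx = ∫_0^7/2 f(x) v(x) dx + [u'(x) v(x)]_0^7/2.
Choose V so that boundary terms are either known or forced to vanish.
u has homogeneous Neumann: u'(0) = u'(7/2) = 0. So [u' v]_0^7/2 = 0·v(7/2) − 0·v(0) = 0 for any v; take V = H^1(0, 7/2).
Weak formulation: find u (satisfying any essential BC) such that ∫_0^7/2 u'(x) v'(x) dx = ∫_0^7/2 f v dx for all v ∈ V (homogeneous Neumann, so boundary terms vanish).
Substituting f(x) = cos(8*π*x/7), the right-hand side is ∫_0^7/2 (cos(8*π*x/7)) v dx.
Compatibility check (pure Neumann): taking v ≡ 1 ∈ V gives 0 = ∫_0^7/2 f dx + (0) − (0), i.e. ∫_0^7/2 f dx must equal u'(0) − u'(7/2) = 0. Indeed ∫_0^7/2 (cos(8*π*x/7)) dx = 0, so the data are compatible. The solution is then unique only up to an additive constant (fix it e.g. by requiring ∫_0^7/2 u dx = 0).


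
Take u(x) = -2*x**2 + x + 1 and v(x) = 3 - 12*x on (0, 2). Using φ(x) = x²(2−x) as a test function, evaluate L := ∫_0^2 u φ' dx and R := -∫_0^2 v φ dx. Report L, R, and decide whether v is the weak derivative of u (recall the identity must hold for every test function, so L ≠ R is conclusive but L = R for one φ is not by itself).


LHS = 76/15, RHS = 76/5. No, v is not the weak derivative of u.

u(x) = -2*x**2 + x + 1, classical derivative u'(x) = 1 - 4*x.
φ(x) = x²(2−x), so φ'(x) = x*(4 - 3*x).
Note φ(0) = φ(2) = 0, so the boundary term u·φ vanishes.
LHS = ∫_0^2 u(x) φ'(x) dx = ∫_0^2 (6*x^4 - 11*x^3 + x^2 + 4*x) dx. Term by term:
  ∫_0^2 6*x^4 dx = 192/5;  ∫_0^2 -11*x^3 dx = -44;  ∫_0^2 x^2 dx = 8/3;
  ∫_0^2 4*x dx = 8.
Sum: 192/5 − 44 + 8/3 + 8 = 76/15.
So LHS = 76/15.
∫_0^2 v(x) φ(x) dx = ∫_0^2 (12*x^4 - 27*x^3 + 6*x^2) dx. Term by term:
  ∫_0^2 12*x^4 dx = 384/5;  ∫_0^2 -27*x^3 dx = -108;  ∫_0^2 6*x^2 dx = 16.
Sum: 384/5 − 108 + 16 = -76/5.
So RHS = -∫_0^2 v(x) φ(x) dx = 76/5.
LHS − RHS = -152/15 ≠ 0, so the identity fails.
(For a valid weak derivative the identity must hold for EVERY test function, in particular this one. The failure shows v is NOT the weak derivative of u.)
Correct weak derivative would be u'(x) = 1 - 4*x.


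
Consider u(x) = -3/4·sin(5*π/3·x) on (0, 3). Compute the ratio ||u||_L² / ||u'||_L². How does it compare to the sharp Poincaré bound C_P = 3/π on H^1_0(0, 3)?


||u||_L² / ||u'||_L² = 3/(5*π) < C_P = 3/π.

u(x) = -3/4·sin(5*π/3·x), so u'(x) = -5*π*cos(5*π*x/3)/4.
Writing u(x) = A·sin(kπx/L) with A = -3/4 and k = 5, use ∫_0^L sin²(kπx/L) dx = L/2 and ∫_0^L cos²(kπx/L) dx = L/2.
u² = 9/16·sin²(5*π/3·x) and (u')² = 25*π^2/16·cos²(5*π/3·x), and each of sin², cos² integrates to L/2 = 3/2 over (0, 3).
∫_0^3 u² dx = 27/32, so ||u||_L² = 3*sqrt(6)/8.
∫_0^3 (u')² dx = 75*π^2/32, so ||u'||_L² = 5*sqrt(6)*π/8.
Ratio ||u||_L² / ||u'||_L² = 3/(5*π).
Sharp Poincaré constant on H^1_0(0, 3) is C_P = L/π = 3/π, achieved by sin(π/3·x).
This is the k = 5 harmonic; the ratio L/(kπ) is strictly less than C_P = L/π, consistent with the sharp inequality ||u||_L² ≤ C_P ||u'||_L².


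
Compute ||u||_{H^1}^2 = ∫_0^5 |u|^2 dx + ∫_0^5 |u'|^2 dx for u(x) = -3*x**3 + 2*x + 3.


||u||_{H^1}^2 = 5864905/42

The H^1 norm (squared) on an interval (0, L) is
  ||u||_{H^1}^2 = ∫_0^L u(x)^2 dx + ∫_0^L u'(x)^2 dx.
Compute u'(x) = 2 - 9*x**2.
Then u(x)^2 = 9*x**6 - 12*x**4 - 18*x**3 + 4*x**2 + 12*x + 9 and u'(x)^2 = 81*x**4 - 36*x**2 + 4.
Integrate each monomial from 0 to 5 using ∫_0^5 c·x^n dx = c·5^(n+1)/(n+1):
  ∫_0^5 u(x)^2 dx = ∫_0^5 (9*x^6 - 12*x^4 - 18*x^3 + 4*x^2 + 12*x + 9) dx. Term by term:
    ∫_0^5 9*x^6 dx = 703125/7;  ∫_0^5 -12*x^4 dx = -7500;  ∫_0^5 -18*x^3 dx = -5625/2;
    ∫_0^5 4*x^2 dx = 500/3;  ∫_0^5 12*x dx = 150;  ∫_0^5 9 dx = 45.
  Sum: 703125/7 − 7500 − 5625/2 + 500/3 + 150 + 45 = 3800815/42.
  ∫_0^5 u'(x)^2 dx = ∫_0^5 (81*x^4 - 36*x^2 + 4) dx. Term by term:
    ∫_0^5 81*x^4 dx = 50625;  ∫_0^5 -36*x^2 dx = -1500;  ∫_0^5 4 dx = 20.
  Sum: 50625 − 1500 + 20 = 49145.
Adding: ||u||_{H^1}^2 = 3800815/42 + 49145 = 5864905/42.


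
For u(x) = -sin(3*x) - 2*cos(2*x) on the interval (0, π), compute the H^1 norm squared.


||u||_{H^1(0,π)}^2 = 24 + 15*π

u'(x) = 4*sin(2*x) - 3*cos(3*x).
Expand u² and (u')² and integrate term by term on (0, π), using: for integers n ≥ 1, ∫_0^π sin²(nx) dx = ∫_0^π cos²(nx) dx = π/2; for n ≠ n', ∫_0^π sin(nx)sin(n'x) dx = ∫_0^π cos(nx)cos(n'x) dx = 0; and by product-to-sum, ∫_0^π sin(nx)cos(n'x) dx = ½∫_0^π [sin((n+n')x) + sin((n−n')x)] dx, which is 0 when n+n' is even and 2n/(n²−n'²) when n+n' is odd (it need not vanish on (0, π)).
  u² squared terms: (-1)²·∫sin(3x)² dx = 1·π/2 = π/2;  (-2)²·∫cos(2x)² dx = 4·π/2 = 2*π.
  u² cross terms: 2·(-1)·(-2)·∫sin(3x)·cos(2x) dx = 4·(6/5) = 24/5.
  So ∫_0^π u² dx = π/2 + 2*π + 24/5 = 24/5 + 5*π/2.
  (u')² squared terms: (-3)²·∫cos(3x)² dx = 9·π/2 = 9*π/2;  (4)²·∫sin(2x)² dx = 16·π/2 = 8*π.
  (u')² cross terms: 2·(-3)·(4)·∫cos(3x)·sin(2x) dx = -24·(-4/5) = 96/5.
  So ∫_0^π (u')² dx = 9*π/2 + 8*π + 96/5 = 96/5 + 25*π/2.
||u||_{H^1}^2 = (24/5 + 5*π/2) + (96/5 + 25*π/2) = 24 + 15*π.


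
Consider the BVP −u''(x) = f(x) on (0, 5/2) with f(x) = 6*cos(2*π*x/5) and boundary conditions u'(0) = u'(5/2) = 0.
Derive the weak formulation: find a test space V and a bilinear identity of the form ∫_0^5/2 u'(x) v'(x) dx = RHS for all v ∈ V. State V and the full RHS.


V = H^1(0, 5/2) (no boundary constraint on v; u is determined up to an additive constant); weak form: ∫_0^5/2 u'v' dx = ∫_0^5/2 (6*cos(2*π*x/5)) v dx for all v ∈ V.

Multiply both sides by a test function v and integrate from 0 to 5/2:
  ∫_0^5/2 −u''(x) v(x) dx = ∫_0^5/2 f(x) v(x) dx.
Integrate the LHS by parts once:
  ∫_0^5/2 −u'' v dx = −[u'(x) v(x)]_0^5/2 + ∫_0^5/2 u'(x) v'(x) dx.
Thus ∫_0^5/2 u'(x) v'(x) dx = ∫_0^5/2 f(x) v(x) dx + [u'(x) v(x)]_0^5/2.
Choose V so that boundary terms are either known or forced to vanish.
u has homogeneous Neumann: u'(0) = u'(5/2) = 0. So [u' v]_0^5/2 = 0·v(5/2) − 0·v(0) = 0 for any v; take V = H^1(0, 5/2).
Weak formulation: find u (satisfying any essential BC) such that ∫_0^5/2 u'(x) v'(x) dx = ∫_0^5/2 f v dx for all v ∈ V (homogeneous Neumann, so boundary terms vanish).
Substituting f(x) = 6*cos(2*π*x/5), the right-hand side is ∫_0^5/2 (6*cos(2*π*x/5)) v dx.
Compatibility check (pure Neumann): taking v ≡ 1 ∈ V gives 0 = ∫_0^5/2 f dx + (0) − (0), i.e. ∫_0^5/2 f dx must equal u'(0) − u'(5/2) = 0. Indeed ∫_0^5/2 (6*cos(2*π*x/5)) dx = 0, so the data are compatible. The solution is then unique only up to an additive constant (fix it e.g. by requiring ∫_0^5/2 u dx = 0).
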